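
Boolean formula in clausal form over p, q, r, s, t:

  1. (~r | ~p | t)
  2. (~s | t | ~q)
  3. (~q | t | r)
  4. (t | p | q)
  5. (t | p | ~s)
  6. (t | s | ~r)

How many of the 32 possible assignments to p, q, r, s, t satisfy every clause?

18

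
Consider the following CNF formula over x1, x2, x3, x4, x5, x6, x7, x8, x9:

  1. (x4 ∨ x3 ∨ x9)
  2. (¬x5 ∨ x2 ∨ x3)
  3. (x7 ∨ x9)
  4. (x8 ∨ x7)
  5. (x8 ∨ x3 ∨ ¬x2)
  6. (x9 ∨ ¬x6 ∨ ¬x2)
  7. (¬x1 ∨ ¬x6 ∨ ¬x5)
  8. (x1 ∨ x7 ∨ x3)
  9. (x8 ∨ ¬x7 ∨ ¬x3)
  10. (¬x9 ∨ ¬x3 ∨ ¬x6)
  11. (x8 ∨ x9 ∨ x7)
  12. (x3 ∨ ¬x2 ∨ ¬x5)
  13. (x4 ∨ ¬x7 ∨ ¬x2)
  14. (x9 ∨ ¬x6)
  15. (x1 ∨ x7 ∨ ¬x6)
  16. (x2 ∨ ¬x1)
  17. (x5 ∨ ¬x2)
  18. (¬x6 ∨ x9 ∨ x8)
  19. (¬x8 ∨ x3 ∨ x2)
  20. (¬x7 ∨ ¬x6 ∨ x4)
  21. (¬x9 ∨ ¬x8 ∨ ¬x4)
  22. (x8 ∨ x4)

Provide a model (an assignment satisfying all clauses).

x1=0, x2=0, x3=0, x4=1, x5=0, x6=0, x7=1, x8=0, x9=1

Check each clause:
  1. (x9 ∨ x4 ∨ x3) — x9 is true.
  2. (¬x5 ∨ x2 ∨ x3) — ¬x5 is true.
  3. (x9 ∨ x7) — x9 is true.
  4. (x8 ∨ x7) — x7 is true.
  5. (x3 ∨ ¬x2 ∨ x8) — ¬x2 is true.
  6. (¬x6 ∨ x9 ∨ ¬x2) — x9 is true.
  7. (¬x5 ∨ ¬x1 ∨ ¬x6) — ¬x6 is true.
  8. (x1 ∨ x7 ∨ x3) — x7 is true.
  9. (¬x3 ∨ x8 ∨ ¬x7) — ¬x3 is true.
  10. (¬x6 ∨ ¬x3 ∨ ¬x9) — ¬x6 is true.
  11. (x8 ∨ x9 ∨ x7) — x9 is true.
  12. (¬x5 ∨ x3 ∨ ¬x2) — ¬x5 is true.
  13. (¬x2 ∨ ¬x7 ∨ x4) — x4 is true.
  14. (x9 ∨ ¬x6) — x9 is true.
  15. (x7 ∨ x1 ∨ ¬x6) — ¬x6 is true.
  16. (¬x1 ∨ x2) — ¬x1 is true.
  17. (x5 ∨ ¬x2) — ¬x2 is true.
  18. (x9 ∨ x8 ∨ ¬x6) — x9 is true.
  19. (x3 ∨ x2 ∨ ¬x8) — ¬x8 is true.
  20. (x4 ∨ ¬x7 ∨ ¬x6) — ¬x6 is true.
  21. (¬x9 ∨ ¬x4 ∨ ¬x8) — ¬x8 is true.
  22. (x8 ∨ x4) — x4 is true.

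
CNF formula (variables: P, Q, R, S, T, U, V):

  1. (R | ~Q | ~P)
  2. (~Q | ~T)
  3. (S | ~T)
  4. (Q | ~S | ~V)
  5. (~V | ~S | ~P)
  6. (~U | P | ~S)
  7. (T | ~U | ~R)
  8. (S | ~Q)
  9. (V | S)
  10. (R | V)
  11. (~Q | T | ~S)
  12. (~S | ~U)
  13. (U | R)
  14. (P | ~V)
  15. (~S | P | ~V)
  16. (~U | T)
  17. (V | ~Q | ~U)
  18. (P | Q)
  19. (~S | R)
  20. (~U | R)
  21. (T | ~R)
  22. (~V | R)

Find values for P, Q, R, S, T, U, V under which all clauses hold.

P=T, Q=F, R=T, S=T, T=T, U=F, V=F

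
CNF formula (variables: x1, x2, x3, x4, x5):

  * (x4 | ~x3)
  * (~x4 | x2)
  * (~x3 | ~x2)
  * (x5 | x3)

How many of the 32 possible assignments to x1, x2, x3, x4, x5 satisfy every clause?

The models are:
  x1=0 x2=0 x3=0 x4=0 x5=1
  x1=0 x2=1 x3=0 x4=0 x5=1
  x1=0 x2=1 x3=0 x4=1 x5=1
  x1=1 x2=0 x3=0 x4=0 x5=1
  x1=1 x2=1 x3=0 x4=0 x5=1
  x1=1 x2=1 x3=0 x4=1 x5=1
Count: 6.

6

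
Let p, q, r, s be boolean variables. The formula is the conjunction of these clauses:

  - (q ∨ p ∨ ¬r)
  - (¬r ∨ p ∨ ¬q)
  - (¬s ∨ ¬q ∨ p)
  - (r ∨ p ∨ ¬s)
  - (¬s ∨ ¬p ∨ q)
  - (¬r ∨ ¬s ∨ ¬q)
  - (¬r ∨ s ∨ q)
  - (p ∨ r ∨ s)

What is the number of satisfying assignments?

4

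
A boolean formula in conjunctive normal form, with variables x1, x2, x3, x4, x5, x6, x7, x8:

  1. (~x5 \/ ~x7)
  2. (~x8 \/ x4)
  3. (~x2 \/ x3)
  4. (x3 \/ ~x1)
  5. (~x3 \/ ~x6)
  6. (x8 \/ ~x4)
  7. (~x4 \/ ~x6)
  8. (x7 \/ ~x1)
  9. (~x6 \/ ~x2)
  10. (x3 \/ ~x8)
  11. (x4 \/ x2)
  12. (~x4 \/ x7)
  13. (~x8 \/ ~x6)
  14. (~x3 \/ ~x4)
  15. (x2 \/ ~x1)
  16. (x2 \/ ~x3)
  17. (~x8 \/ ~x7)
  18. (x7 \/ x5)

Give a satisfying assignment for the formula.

Pure literal: x1 appears only negated; assign x1 = False.
Pure literal: x6 appears only negated; assign x6 = False.
Try x2 = True.
  then x3 is forced to True.
  then x4 is forced to False.
  then x8 is forced to False.
Try x5 = True.
  then x7 is forced to False.

x1=F, x2=T, x3=T, x4=F, x5=T, x6=F, x7=F, x8=F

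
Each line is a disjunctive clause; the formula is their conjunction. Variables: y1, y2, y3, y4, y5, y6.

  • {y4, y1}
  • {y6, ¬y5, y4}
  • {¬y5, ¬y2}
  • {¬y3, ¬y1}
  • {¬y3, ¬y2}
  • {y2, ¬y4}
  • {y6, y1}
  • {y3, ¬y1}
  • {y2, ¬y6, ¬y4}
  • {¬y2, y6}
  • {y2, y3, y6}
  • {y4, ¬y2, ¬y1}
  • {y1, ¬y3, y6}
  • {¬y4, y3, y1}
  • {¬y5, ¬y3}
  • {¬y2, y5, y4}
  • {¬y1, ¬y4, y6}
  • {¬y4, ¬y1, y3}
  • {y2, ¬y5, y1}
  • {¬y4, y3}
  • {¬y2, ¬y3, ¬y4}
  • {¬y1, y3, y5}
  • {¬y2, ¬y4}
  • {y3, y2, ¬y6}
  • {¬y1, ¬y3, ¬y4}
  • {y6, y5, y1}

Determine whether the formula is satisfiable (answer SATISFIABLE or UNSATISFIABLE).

y1 = True:
  propagation gives y3=False; an empty clause results — contradiction.
y1 = False:
  propagation gives y4=True, y2=True; an empty clause results — contradiction.
Every branch closes, so no satisfying assignment exists.

UNSATISFIABLE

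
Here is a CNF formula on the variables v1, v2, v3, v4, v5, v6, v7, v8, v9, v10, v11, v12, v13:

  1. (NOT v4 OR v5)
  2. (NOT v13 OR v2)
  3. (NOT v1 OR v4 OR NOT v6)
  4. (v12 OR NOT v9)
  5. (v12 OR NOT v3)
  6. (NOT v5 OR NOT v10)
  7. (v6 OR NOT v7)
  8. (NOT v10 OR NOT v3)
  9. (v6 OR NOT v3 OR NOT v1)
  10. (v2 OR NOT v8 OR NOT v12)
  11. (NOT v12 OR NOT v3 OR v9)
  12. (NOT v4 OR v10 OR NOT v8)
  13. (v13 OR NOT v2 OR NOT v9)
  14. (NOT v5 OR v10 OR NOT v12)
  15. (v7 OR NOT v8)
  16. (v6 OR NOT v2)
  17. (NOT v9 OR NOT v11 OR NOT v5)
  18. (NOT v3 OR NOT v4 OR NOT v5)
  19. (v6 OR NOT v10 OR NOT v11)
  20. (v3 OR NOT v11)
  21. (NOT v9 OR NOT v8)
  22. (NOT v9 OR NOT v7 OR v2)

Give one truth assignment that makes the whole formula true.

v1 occurs only negated in the remaining clauses — set v1 = False.
Pure literal: v8 appears only negated; assign v8 = False.
Try v2 = True.
  then v6 is forced to True.
Set v3 = False and propagate.
  then v11 is forced to False.
The remaining clauses are satisfied by v4 = False, v5 = False, v7 = True, v9 = False, v10 = False, v12 = True, v13 = True.

v1=False, v2=True, v3=False, v4=False, v5=False, v6=True, v7=True, v8=False, v9=False, v10=False, v11=False, v12=True, v13=True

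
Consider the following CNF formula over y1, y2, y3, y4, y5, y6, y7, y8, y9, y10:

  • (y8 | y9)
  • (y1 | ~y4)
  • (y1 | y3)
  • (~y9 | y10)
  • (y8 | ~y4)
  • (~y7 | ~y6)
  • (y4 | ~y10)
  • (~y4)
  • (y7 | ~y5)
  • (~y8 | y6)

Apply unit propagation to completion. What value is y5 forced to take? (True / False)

(~y4) stands alone — y4 = False.
(~y10 | y4) with y4 = False leaves only ~y10, so y10 = False.
In (~y9 | y10), y10 is now false; ~y9 must hold, so y9 = False.
(y9 | y8) with y9 = False leaves only y8, so y8 = True.
(y6 | ~y8): since y8 = True, the clause reduces to (y6). y6 = True.
In (~y7 | ~y6), ~y6 is now false; ~y7 must hold, so y7 = False.
(~y5 | y7): since y7 = False, the clause reduces to (~y5). y5 = False.

False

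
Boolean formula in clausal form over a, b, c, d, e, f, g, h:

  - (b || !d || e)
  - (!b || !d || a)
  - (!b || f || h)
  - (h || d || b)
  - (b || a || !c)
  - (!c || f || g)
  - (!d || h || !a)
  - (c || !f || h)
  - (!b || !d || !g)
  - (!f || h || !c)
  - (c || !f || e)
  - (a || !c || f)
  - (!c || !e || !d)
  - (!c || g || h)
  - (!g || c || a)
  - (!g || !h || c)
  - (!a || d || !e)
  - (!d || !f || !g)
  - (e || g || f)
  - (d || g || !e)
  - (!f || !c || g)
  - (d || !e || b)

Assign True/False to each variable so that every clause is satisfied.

a=F, b=F, c=F, d=T, e=T, f=T, g=F, h=T

Branch on a: take a = False.
The remaining clauses are satisfied by b = False, c = False, d = True, e = True, f = True, g = False, h = True.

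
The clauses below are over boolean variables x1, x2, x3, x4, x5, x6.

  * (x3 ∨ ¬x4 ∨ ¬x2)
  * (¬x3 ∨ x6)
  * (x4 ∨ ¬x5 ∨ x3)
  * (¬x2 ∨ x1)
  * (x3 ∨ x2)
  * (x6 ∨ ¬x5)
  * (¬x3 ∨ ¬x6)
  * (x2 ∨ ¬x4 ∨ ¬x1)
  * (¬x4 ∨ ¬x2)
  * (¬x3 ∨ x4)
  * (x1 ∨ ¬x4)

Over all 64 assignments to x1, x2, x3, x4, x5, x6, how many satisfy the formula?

Satisfying assignments:
  x1=1 x2=1 x3=0 x4=0 x5=0 x6=0
  x1=1 x2=1 x3=0 x4=0 x5=0 x6=1
That's 2 in total.

2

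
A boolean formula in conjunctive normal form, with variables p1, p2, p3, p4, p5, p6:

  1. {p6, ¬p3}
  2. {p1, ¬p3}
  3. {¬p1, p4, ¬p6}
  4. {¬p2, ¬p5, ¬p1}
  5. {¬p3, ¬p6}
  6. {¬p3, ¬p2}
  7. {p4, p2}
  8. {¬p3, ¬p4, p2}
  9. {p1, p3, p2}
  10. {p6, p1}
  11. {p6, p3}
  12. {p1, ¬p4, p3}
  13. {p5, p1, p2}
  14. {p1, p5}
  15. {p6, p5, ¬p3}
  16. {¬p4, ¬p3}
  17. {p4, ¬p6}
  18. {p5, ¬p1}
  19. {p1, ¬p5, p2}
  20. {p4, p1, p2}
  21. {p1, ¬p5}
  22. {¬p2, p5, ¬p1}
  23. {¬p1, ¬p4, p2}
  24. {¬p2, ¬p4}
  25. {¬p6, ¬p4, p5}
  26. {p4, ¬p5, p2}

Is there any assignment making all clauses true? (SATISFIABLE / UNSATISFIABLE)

p1 = True:
  propagation gives p5=True, p2=False, p4=True; an empty clause results — contradiction.
p1 = False:
  propagation gives p3=False, p2=True, p6=True, p4=False; an empty clause results — contradiction.
Every branch closes, so no satisfying assignment exists.

UNSATISFIABLE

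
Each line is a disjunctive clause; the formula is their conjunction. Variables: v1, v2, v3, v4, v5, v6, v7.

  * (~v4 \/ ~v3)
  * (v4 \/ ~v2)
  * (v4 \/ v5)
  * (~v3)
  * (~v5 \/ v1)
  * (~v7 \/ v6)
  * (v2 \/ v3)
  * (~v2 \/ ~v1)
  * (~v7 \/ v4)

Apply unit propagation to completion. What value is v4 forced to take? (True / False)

True

Unit clause (~v3) sets v3 = False.
In (v3 \/ v2), v3 is now false; v2 must hold, so v2 = True.
In (~v2 \/ v4), ~v2 is now false; v4 must hold, so v4 = True.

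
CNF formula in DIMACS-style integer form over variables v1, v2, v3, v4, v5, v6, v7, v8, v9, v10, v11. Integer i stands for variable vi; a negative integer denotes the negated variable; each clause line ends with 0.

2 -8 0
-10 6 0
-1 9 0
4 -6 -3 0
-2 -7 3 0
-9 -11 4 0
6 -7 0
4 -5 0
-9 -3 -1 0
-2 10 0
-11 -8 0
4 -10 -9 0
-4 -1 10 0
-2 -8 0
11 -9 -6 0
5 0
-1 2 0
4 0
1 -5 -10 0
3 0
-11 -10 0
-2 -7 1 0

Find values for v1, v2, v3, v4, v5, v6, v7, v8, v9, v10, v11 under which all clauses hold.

v1 = False  v2 = False  v3 = True  v4 = True  v5 = True  v6 = True  v7 = False  v8 = False  v9 = False  v10 = False  v11 = True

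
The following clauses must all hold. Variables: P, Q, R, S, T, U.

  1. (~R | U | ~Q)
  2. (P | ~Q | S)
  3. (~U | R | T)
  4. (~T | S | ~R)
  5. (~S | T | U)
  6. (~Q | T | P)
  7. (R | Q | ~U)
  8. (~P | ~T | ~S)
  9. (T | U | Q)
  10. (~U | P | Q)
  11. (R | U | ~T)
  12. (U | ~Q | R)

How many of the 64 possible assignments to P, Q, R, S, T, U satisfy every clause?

Split on U, then Q.
  U=1, Q=1: 5 of the 16 assignments to (P,R,S,T) work.
  U=1, Q=0: remaining (P,R,S,T) ∈ {(1,1,0,0); (1,1,1,0)} — 2.
  U=0, Q=1: a clause becomes empty — 0.
  U=0, Q=0: remaining (P,R,S,T) ∈ {(0,1,1,1)} — 1.
Total: 5 + 2 + 0 + 1 = 8.

8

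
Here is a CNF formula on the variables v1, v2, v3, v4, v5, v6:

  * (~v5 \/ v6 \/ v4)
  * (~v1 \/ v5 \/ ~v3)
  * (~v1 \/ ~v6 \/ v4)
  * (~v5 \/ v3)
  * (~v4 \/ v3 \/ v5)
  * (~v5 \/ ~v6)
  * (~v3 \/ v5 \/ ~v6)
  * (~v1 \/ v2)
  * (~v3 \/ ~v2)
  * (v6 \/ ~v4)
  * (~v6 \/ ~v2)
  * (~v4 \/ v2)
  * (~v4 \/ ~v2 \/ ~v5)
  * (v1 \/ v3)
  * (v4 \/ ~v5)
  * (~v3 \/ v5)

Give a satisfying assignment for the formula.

v1=True, v2=True, v3=False, v4=False, v5=False, v6=False

Set v1 = True and propagate.
  then v2 is forced to True.
  then v3 is forced to False.
  then v5 is forced to False.
  then v4 is forced to False.
  then v6 is forced to False.
Every clause has at least one true literal under this assignment.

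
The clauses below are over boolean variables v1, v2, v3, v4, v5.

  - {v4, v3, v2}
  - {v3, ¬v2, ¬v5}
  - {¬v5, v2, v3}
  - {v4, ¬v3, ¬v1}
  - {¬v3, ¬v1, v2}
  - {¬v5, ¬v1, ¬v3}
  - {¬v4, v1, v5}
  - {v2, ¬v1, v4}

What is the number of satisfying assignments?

11

Case analysis on v3 and v1:
  v3=1, v1=1: remaining (v2,v4,v5) ∈ {(1,1,0)} — 1.
  v3=1, v1=0: v2 free; 3 ways for (v4,v5) × 2^1 = 6.
  v3=0, v1=1: remaining (v2,v4,v5) ∈ {(0,1,0); (1,0,0); (1,1,0)} — 3.
  v3=0, v1=0: remaining (v2,v4,v5) ∈ {(1,0,0)} — 1.
Total: 1 + 6 + 3 + 1 = 11.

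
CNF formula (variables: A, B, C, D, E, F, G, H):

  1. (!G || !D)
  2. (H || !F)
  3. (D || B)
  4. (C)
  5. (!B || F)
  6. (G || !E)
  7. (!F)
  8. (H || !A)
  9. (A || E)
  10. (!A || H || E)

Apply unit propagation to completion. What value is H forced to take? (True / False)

True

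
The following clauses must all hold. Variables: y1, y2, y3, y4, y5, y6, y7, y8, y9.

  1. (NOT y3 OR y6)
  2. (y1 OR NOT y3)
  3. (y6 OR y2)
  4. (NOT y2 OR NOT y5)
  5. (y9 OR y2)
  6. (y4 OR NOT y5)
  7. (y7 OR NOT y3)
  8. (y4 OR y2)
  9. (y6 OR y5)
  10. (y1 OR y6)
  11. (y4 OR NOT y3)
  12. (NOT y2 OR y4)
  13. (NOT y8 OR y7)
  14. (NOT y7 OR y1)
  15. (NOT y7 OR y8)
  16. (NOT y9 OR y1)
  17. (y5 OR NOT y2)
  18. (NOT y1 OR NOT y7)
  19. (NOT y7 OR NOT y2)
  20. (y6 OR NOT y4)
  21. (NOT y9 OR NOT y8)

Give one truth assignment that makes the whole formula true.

y1=T  y2=F  y3=F  y4=T  y5=T  y6=T  y7=F  y8=F  y9=T

Pure literal: y3 appears only negated; assign y3 = False.
Pure literal: y6 appears only positively; assign y6 = True.
Branch on y1: take y1 = True.
  then y7 is forced to False.
  then y8 is forced to False.
For the remaining variables, y2 = False, y4 = True, y5 = True, y9 = True works.
Check each clause:
  1. (NOT y3 OR y6) — NOT y3 is true.
  2. (y1 OR NOT y3) — y1 is true.
  3. (y6 OR y2) — y6 is true.
  4. (NOT y5 OR NOT y2) — NOT y2 is true.
  5. (y2 OR y9) — y9 is true.
  6. (NOT y5 OR y4) — y4 is true.
  7. (y7 OR NOT y3) — NOT y3 is true.
  8. (y2 OR y4) — y4 is true.
  9. (y6 OR y5) — y5 is true.
  10. (y6 OR y1) — y1 is true.
  11. (y4 OR NOT y3) — y4 is true.
  12. (y4 OR NOT y2) — y4 is true.
  13. (y7 OR NOT y8) — NOT y8 is true.
  14. (NOT y7 OR y1) — y1 is true.
  15. (NOT y7 OR y8) — NOT y7 is true.
  16. (y1 OR NOT y9) — y1 is true.
  17. (NOT y2 OR y5) — y5 is true.
  18. (NOT y7 OR NOT y1) — NOT y7 is true.
  19. (NOT y7 OR NOT y2) — NOT y7 is true.
  20. (NOT y4 OR y6) — y6 is true.
  21. (NOT y8 OR NOT y9) — NOT y8 is true.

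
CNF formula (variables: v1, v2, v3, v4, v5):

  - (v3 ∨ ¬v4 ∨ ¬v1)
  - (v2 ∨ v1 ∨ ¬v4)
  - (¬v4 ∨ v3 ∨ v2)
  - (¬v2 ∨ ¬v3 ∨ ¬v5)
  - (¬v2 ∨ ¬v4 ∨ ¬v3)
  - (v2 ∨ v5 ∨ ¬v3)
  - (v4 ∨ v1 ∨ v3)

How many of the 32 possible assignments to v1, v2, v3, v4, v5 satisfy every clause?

Split on v3, then v2.
  v3=T, v2=T: remaining (v1,v4,v5) ∈ {(F,F,F); (T,F,F)} — 2.
  v3=T, v2=F: remaining (v1,v4,v5) ∈ {(F,F,T); (T,F,T); (T,T,T)} — 3.
  v3=F, v2=T: remaining (v1,v4,v5) ∈ {(F,T,F); (F,T,T); (T,F,F); (T,F,T)} — 4.
  v3=F, v2=F: remaining (v1,v4,v5) ∈ {(T,F,F); (T,F,T)} — 2.
Total: 2 + 3 + 4 + 2 = 11.

11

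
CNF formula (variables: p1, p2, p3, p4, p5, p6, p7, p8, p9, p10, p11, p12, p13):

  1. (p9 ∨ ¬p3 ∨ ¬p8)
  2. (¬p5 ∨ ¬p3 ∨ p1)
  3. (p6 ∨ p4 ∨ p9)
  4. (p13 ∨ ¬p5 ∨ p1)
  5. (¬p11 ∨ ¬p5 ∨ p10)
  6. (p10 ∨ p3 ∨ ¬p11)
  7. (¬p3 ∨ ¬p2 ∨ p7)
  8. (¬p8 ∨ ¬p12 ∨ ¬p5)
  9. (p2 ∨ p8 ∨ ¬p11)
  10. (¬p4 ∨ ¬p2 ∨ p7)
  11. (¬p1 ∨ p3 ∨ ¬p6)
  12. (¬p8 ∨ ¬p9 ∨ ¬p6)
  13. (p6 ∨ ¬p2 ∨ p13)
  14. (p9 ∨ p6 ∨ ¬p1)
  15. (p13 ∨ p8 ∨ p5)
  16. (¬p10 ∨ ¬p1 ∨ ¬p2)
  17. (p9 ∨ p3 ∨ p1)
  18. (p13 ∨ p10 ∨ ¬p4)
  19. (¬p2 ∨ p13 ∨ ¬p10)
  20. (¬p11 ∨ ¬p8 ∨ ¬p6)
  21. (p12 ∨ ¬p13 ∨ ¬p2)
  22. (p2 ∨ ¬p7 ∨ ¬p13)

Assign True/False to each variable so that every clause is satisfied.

p1=1, p2=1, p3=1, p4=1, p5=0, p6=0, p7=1, p8=0, p9=1, p10=0, p11=1, p12=1, p13=1

Check each clause:
  1. (¬p3 ∨ p9 ∨ ¬p8) — ¬p8 is true.
  2. (p1 ∨ ¬p5 ∨ ¬p3) — p1 is true.
  3. (p6 ∨ p9 ∨ p4) — p9 is true.
  4. (p1 ∨ p13 ∨ ¬p5) — p1 is true.
  5. (¬p5 ∨ ¬p11 ∨ p10) — ¬p5 is true.
  6. (p10 ∨ p3 ∨ ¬p11) — p3 is true.
  7. (¬p2 ∨ ¬p3 ∨ p7) — p7 is true.
  8. (¬p5 ∨ ¬p8 ∨ ¬p12) — ¬p8 is true.
  9. (¬p11 ∨ p8 ∨ p2) — p2 is true.
  10. (¬p2 ∨ ¬p4 ∨ p7) — p7 is true.
  11. (p3 ∨ ¬p6 ∨ ¬p1) — ¬p6 is true.
  12. (¬p8 ∨ ¬p6 ∨ ¬p9) — ¬p8 is true.
  13. (p13 ∨ ¬p2 ∨ p6) — p13 is true.
  14. (p9 ∨ p6 ∨ ¬p1) — p9 is true.
  15. (p5 ∨ p8 ∨ p13) — p13 is true.
  16. (¬p2 ∨ ¬p1 ∨ ¬p10) — ¬p10 is true.
  17. (p3 ∨ p1 ∨ p9) — p9 is true.
  18. (p10 ∨ p13 ∨ ¬p4) — p13 is true.
  19. (p13 ∨ ¬p10 ∨ ¬p2) — p13 is true.
  20. (¬p6 ∨ ¬p11 ∨ ¬p8) — ¬p8 is true.
  21. (p12 ∨ ¬p13 ∨ ¬p2) — p12 is true.
  22. (¬p7 ∨ ¬p13 ∨ p2) — p2 is true.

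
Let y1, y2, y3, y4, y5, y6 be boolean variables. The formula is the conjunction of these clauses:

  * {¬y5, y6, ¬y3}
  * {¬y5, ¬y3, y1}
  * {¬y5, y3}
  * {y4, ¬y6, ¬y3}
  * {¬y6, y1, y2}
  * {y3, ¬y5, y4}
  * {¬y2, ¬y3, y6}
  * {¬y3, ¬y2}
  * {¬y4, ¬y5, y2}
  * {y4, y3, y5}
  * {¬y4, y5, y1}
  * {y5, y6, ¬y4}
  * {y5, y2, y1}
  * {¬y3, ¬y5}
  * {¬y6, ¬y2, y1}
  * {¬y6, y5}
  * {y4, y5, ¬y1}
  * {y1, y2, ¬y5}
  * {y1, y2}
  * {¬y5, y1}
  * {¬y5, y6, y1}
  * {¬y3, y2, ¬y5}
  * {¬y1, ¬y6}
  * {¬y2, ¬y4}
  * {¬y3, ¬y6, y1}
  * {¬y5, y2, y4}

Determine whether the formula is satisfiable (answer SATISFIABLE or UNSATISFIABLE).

y5 = True:
  propagation gives y3=True; an empty clause results — contradiction.
y5 = False:
  propagation gives y6=False, y4=False, y3=True, y2=False; an empty clause results — contradiction.
Every branch closes, so no satisfying assignment exists.

UNSATISFIABLE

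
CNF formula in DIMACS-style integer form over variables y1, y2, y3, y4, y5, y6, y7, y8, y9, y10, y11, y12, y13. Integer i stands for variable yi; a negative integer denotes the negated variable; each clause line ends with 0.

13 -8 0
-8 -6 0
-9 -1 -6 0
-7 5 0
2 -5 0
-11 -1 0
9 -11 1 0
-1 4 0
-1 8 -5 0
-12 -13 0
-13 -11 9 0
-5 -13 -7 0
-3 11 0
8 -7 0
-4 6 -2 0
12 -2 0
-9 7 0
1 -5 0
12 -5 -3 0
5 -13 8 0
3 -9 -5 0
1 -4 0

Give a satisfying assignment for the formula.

Set y1 = True and propagate.
  then y11 is forced to False.
  then y4 is forced to True.
  then y3 is forced to False.
Try y2 = False.
  then y5 is forced to False.
  then y7 is forced to False.
  then y9 is forced to False.
For the remaining variables, y6 = False, y8 = True, y10 = False, y12 = False, y13 = True works.

y1=T  y2=F  y3=F  y4=T  y5=F  y6=F  y7=F  y8=T  y9=F  y10=F  y11=F  y12=F  y13=T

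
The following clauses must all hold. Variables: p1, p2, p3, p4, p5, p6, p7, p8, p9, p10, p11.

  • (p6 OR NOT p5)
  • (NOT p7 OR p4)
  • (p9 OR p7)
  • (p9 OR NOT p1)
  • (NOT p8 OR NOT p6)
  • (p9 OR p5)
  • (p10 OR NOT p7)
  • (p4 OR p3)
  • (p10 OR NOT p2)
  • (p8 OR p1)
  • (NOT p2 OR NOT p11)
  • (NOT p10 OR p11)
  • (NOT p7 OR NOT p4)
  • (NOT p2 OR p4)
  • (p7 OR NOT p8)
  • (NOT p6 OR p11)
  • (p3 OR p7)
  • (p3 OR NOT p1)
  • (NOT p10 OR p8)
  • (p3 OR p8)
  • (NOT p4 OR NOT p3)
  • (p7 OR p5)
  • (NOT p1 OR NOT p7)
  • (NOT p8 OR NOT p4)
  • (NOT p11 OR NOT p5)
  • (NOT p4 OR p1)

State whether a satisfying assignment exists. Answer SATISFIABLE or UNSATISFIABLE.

p7 = True:
  propagation gives p4=True; an empty clause results — contradiction.
p7 = False:
  propagation gives p9=True, p8=False, p1=True, p3=True; an empty clause results — contradiction.
Every branch closes, so no satisfying assignment exists.

UNSATISFIABLE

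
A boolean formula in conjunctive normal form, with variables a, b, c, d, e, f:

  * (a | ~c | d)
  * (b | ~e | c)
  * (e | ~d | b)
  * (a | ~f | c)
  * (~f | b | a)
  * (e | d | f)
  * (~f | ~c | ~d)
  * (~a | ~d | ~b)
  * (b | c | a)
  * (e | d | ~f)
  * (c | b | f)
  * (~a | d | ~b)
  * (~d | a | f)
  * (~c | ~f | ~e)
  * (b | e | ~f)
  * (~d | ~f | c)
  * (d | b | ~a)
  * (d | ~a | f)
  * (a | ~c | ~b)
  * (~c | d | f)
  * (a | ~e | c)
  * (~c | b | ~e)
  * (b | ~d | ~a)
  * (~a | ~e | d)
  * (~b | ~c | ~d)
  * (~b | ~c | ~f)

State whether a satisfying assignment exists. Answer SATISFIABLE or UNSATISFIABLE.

d = True:
  b = True:
    propagation gives a=False, f=True, c=True; an empty clause results — contradiction.
  b = False:
    propagation gives e=True, c=True; an empty clause results — contradiction.
d = False:
  c = True:
    propagation gives a=True, b=False; an empty clause results — contradiction.
  c = False:
    a = True:
      propagation gives b=False; contradiction.
    a = False:
      propagation gives f=False, e=True; contradiction.
Every branch closes, so no satisfying assignment exists.

UNSATISFIABLE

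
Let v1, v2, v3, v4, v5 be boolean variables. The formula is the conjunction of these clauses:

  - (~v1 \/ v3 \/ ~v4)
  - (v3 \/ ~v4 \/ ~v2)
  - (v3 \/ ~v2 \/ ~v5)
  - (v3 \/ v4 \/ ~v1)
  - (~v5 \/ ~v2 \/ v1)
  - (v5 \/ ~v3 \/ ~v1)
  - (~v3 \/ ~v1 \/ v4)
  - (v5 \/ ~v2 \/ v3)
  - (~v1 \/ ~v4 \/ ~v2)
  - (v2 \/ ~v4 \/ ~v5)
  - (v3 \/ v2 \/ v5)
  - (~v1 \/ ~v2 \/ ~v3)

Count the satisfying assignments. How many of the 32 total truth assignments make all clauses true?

Satisfying assignments:
  v1=F v2=F v3=F v4=F v5=T
  v1=F v2=F v3=T v4=F v5=F
  v1=F v2=F v3=T v4=F v5=T
  v1=F v2=F v3=T v4=T v5=F
  v1=F v2=T v3=T v4=F v5=F
  v1=F v2=T v3=T v4=T v5=F
Count: 6.

6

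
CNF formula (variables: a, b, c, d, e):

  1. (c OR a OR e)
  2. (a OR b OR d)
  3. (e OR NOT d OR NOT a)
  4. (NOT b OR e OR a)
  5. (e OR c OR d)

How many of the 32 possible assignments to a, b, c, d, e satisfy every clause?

17

Split on a, then e.
  a=1, e=1: b, c, d free → 2^3 = 8.
  a=1, e=0: remaining (b,c,d) ∈ {(0,1,0); (1,1,0)} — 2.
  a=0, e=1: c free; 3 ways for (b,d) × 2^1 = 6.
  a=0, e=0: remaining (b,c,d) ∈ {(0,1,1)} — 1.
Total: 8 + 2 + 6 + 1 = 17.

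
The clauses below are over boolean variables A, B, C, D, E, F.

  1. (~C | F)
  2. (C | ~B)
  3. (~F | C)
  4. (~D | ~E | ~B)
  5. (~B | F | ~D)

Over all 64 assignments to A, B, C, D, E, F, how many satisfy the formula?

Split on B, then C.
  B=T, C=T: A free; 3 ways for (D,E,F) × 2^1 = 6.
  B=T, C=F: a clause becomes empty — 0.
  B=F, C=T: forces F=T; A, D, E free → 2^3 = 8.
  B=F, C=F: forces F=F; A, D, E free → 2^3 = 8.
Total: 6 + 0 + 8 + 8 = 22.

22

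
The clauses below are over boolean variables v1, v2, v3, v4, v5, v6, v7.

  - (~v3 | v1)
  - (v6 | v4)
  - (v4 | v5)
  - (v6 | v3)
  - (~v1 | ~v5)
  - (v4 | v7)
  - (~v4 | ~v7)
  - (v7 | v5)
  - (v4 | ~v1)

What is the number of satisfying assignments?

4

Satisfying assignments:
  v1=F v2=F v3=F v4=F v5=T v6=T v7=T
  v1=F v2=F v3=F v4=T v5=T v6=T v7=F
  v1=F v2=T v3=F v4=F v5=T v6=T v7=T
  v1=F v2=T v3=F v4=T v5=T v6=T v7=F
That's 4 in total.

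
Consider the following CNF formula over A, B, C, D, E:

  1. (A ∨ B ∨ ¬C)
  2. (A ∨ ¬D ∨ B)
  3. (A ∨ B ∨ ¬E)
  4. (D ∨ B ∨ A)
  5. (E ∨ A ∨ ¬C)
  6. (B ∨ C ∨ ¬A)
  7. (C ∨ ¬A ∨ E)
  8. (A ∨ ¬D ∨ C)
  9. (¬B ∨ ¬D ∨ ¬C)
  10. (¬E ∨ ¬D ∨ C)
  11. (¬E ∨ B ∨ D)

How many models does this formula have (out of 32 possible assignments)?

Split on A, then B.
  A=1, B=1: remaining (C,D,E) ∈ {(0,0,1); (1,0,0); (1,0,1)} — 3.
  A=1, B=0: remaining (C,D,E) ∈ {(1,0,0); (1,1,0); (1,1,1)} — 3.
  A=0, B=1: remaining (C,D,E) ∈ {(0,0,0); (0,0,1); (1,0,1)} — 3.
  A=0, B=0: a clause becomes empty — 0.
Total: 3 + 3 + 3 + 0 = 9.

9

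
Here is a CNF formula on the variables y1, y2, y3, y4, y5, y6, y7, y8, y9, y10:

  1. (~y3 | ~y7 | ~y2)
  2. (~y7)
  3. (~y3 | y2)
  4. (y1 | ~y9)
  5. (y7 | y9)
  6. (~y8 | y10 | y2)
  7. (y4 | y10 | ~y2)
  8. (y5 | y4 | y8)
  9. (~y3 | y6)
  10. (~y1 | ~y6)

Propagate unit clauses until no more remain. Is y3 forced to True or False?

Unit clause (~y7) sets y7 = False.
From (y7 | y9) and y7 = False: y9 = True.
In (~y9 | y1), ~y9 is now false; y1 must hold, so y1 = True.
From (~y1 | ~y6) and y1 = True: y6 = False.
(~y3 | y6): since y6 = False, the clause reduces to (~y3). y3 = False.

False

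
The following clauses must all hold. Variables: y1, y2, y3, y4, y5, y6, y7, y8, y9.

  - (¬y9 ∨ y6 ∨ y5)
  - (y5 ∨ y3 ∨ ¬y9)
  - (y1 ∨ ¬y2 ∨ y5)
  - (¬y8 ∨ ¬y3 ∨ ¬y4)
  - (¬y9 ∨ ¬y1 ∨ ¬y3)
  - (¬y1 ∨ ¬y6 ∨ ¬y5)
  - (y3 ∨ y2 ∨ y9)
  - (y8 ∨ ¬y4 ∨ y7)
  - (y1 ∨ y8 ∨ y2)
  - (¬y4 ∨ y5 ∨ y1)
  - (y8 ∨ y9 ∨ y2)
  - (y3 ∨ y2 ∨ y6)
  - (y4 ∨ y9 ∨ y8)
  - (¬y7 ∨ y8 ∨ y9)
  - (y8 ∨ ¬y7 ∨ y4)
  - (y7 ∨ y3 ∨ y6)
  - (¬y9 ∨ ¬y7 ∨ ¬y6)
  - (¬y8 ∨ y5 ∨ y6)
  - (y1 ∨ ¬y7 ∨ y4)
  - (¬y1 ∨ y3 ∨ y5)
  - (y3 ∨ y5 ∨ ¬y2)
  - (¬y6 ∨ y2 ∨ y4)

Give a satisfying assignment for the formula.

y1=T, y2=T, y3=F, y4=T, y5=T, y6=F, y7=T, y8=T, y9=T

Set y1 = True and propagate.
Set y2 = True and propagate.
Set y3 = False and propagate.
  then y5 is forced to True.
  then y6 is forced to False.
  then y7 is forced to True.
The remaining clauses are satisfied by y4 = True, y8 = True, y9 = True.
Check each clause:
  1. (¬y9 ∨ y6 ∨ y5) — y5 is true.
  2. (¬y9 ∨ y3 ∨ y5) — y5 is true.
  3. (y5 ∨ y1 ∨ ¬y2) — y1 is true.
  4. (¬y4 ∨ ¬y3 ∨ ¬y8) — ¬y3 is true.
  5. (¬y3 ∨ ¬y9 ∨ ¬y1) — ¬y3 is true.
  6. (¬y6 ∨ ¬y5 ∨ ¬y1) — ¬y6 is true.
  7. (y2 ∨ y3 ∨ y9) — y9 is true.
  8. (y8 ∨ y7 ∨ ¬y4) — y8 is true.
  9. (y2 ∨ y1 ∨ y8) — y8 is true.
  10. (y1 ∨ ¬y4 ∨ y5) — y1 is true.
  11. (y8 ∨ y2 ∨ y9) — y8 is true.
  12. (y6 ∨ y3 ∨ y2) — y2 is true.
  13. (y8 ∨ y9 ∨ y4) — y8 is true.
  14. (¬y7 ∨ y8 ∨ y9) — y8 is true.
  15. (y4 ∨ ¬y7 ∨ y8) — y8 is true.
  16. (y7 ∨ y6 ∨ y3) — y7 is true.
  17. (¬y9 ∨ ¬y7 ∨ ¬y6) — ¬y6 is true.
  18. (y6 ∨ y5 ∨ ¬y8) — y5 is true.
  19. (¬y7 ∨ y4 ∨ y1) — y1 is true.
  20. (y5 ∨ ¬y1 ∨ y3) — y5 is true.
  21. (¬y2 ∨ y5 ∨ y3) — y5 is true.
  22. (y4 ∨ y2 ∨ ¬y6) — ¬y6 is true.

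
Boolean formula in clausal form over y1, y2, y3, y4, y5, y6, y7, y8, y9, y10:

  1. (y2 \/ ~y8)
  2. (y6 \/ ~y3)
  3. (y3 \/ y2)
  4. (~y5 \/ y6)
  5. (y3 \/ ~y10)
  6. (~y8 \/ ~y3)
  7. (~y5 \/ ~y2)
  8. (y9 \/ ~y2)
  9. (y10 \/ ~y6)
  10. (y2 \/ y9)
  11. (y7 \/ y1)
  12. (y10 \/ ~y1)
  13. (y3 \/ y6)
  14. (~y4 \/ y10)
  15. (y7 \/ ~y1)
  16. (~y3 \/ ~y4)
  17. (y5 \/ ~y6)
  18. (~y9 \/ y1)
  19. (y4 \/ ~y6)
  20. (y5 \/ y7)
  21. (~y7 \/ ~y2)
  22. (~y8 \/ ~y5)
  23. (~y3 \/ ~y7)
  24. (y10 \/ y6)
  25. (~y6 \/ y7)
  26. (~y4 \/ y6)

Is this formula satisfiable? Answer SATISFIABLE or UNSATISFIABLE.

y6 = True:
  propagation gives y10=True, y3=True, y8=False, y4=False; an empty clause results — contradiction.
y6 = False:
  propagation gives y3=False; an empty clause results — contradiction.
Every branch closes, so no satisfying assignment exists.

UNSATISFIABLE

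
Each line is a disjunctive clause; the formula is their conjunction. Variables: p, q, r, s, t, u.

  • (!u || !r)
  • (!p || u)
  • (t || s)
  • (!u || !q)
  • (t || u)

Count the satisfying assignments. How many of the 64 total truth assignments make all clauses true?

14

Case analysis on u and t:
  u=T, t=T: remaining (p,q,r,s) ∈ {(F,F,F,F); (F,F,F,T); (T,F,F,F); (T,F,F,T)} — 4.
  u=T, t=F: remaining (p,q,r,s) ∈ {(F,F,F,T); (T,F,F,T)} — 2.
  u=F, t=T: forces p=F; q, r, s free → 2^3 = 8.
  u=F, t=F: a clause becomes empty — 0.
Total: 4 + 2 + 8 + 0 = 14.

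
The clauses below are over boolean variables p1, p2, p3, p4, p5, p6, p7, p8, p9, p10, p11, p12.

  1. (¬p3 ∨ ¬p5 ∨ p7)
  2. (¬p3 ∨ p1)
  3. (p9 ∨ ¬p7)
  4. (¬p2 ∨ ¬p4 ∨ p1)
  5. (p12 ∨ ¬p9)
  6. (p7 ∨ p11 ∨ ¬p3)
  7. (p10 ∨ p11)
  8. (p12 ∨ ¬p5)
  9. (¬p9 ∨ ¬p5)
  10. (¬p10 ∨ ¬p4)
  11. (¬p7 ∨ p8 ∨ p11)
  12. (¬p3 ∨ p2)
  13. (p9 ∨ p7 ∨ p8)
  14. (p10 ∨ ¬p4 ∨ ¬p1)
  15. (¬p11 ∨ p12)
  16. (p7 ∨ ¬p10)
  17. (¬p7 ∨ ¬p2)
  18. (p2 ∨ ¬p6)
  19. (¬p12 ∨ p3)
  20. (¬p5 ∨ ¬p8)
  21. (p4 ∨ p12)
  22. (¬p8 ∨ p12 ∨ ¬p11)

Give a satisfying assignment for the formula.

p1 = True, p2 = True, p3 = True, p4 = False, p5 = False, p6 = False, p7 = False, p8 = True, p9 = False, p10 = False, p11 = True, p12 = True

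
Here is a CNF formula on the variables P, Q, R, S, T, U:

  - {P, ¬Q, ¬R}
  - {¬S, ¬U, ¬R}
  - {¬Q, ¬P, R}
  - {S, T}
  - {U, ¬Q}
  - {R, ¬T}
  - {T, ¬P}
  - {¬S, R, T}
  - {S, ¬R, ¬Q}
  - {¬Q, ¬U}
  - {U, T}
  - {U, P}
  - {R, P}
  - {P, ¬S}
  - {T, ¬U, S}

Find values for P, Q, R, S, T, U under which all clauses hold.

Pure literal: Q appears only negated; assign Q = False.
Set P = True and propagate.
  then T is forced to True.
  then R is forced to True.
Branch on S: take S = False.
U is now unconstrained; take U = False.
Every clause has at least one true literal under this assignment.

P = T, Q = F, R = T, S = F, T = T, U = F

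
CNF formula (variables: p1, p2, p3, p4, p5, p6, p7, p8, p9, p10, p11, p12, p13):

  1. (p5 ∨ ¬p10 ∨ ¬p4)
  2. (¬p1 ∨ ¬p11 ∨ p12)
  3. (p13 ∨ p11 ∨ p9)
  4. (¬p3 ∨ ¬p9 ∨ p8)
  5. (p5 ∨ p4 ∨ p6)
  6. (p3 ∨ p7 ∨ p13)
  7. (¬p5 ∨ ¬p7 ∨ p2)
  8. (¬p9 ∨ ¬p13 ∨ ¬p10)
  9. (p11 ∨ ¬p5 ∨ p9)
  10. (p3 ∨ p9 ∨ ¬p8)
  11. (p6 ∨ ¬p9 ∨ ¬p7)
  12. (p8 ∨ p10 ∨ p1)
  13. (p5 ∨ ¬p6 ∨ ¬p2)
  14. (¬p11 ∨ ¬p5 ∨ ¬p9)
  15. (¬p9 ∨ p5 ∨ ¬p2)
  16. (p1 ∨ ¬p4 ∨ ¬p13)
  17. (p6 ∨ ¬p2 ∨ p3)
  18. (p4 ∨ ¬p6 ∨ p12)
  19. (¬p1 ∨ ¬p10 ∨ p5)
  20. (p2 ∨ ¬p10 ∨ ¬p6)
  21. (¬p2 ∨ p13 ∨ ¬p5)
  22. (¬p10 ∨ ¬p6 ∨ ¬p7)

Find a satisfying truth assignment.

p1 = T, p2 = T, p3 = F, p4 = T, p5 = T, p6 = T, p7 = F, p8 = F, p9 = F, p10 = T, p11 = T, p12 = T, p13 = T

Pure literal: p12 appears only positively; assign p12 = True.
Set p1 = True and propagate.
Branch on p2: take p2 = True.
For the remaining variables, p3 = False, p4 = True, p5 = True, p6 = True, p7 = False, p8 = False, p9 = False, p10 = True, p11 = True, p13 = True works.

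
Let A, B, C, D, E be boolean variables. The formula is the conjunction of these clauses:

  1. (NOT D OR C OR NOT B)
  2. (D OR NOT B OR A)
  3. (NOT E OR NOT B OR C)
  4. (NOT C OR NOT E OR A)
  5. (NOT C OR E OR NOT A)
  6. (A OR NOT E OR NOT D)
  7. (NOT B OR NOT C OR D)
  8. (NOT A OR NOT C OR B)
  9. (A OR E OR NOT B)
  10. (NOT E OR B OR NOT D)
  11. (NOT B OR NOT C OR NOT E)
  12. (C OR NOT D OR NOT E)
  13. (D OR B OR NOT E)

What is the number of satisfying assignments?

Satisfying assignments:
  A=0 B=0 C=0 D=0 E=0
  A=0 B=0 C=0 D=1 E=0
  A=0 B=0 C=1 D=0 E=0
  A=0 B=0 C=1 D=1 E=0
  A=1 B=0 C=0 D=0 E=0
  A=1 B=0 C=0 D=1 E=0
  A=1 B=1 C=0 D=0 E=0
That's 7 in total.

7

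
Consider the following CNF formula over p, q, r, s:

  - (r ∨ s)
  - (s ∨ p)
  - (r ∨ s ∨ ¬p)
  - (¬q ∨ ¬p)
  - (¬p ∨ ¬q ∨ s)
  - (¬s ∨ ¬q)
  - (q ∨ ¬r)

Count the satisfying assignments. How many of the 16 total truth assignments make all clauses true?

2

The models are:
  p=F q=F r=F s=T
  p=T q=F r=F s=T
Count: 2.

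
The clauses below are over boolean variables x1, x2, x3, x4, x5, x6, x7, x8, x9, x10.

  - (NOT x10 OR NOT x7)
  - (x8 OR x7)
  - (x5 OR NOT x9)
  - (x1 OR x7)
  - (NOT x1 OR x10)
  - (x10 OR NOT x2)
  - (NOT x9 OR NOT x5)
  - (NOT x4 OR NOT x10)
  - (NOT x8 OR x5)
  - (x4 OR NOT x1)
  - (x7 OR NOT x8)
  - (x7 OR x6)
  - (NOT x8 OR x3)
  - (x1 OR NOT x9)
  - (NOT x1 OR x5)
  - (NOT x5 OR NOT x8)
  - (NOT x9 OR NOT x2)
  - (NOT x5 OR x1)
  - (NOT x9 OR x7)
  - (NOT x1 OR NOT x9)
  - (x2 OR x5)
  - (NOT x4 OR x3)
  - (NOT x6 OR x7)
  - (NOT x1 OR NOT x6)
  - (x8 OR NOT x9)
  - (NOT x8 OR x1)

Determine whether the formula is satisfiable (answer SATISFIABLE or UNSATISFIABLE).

x1 = True:
  propagation gives x10=True, x7=False, x8=True; an empty clause results — contradiction.
x1 = False:
  propagation gives x7=True, x10=False, x2=False, x9=False; an empty clause results — contradiction.
Every branch closes, so no satisfying assignment exists.

UNSATISFIABLE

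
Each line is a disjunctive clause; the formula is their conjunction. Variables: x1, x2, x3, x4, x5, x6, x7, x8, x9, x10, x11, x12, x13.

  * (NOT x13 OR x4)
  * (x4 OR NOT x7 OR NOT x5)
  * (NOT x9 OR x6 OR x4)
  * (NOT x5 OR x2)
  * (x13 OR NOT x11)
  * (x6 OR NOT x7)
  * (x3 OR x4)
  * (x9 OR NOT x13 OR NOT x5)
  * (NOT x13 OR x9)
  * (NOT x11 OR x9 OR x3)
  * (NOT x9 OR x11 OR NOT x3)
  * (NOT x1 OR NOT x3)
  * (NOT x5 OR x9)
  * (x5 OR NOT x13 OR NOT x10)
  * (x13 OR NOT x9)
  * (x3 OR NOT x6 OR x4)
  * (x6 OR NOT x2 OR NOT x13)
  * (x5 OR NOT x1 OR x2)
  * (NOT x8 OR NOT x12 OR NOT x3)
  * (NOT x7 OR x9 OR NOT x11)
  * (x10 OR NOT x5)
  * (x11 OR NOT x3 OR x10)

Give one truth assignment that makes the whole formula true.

x1=0, x2=1, x3=0, x4=1, x5=1, x6=1, x7=0, x8=0, x9=1, x10=1, x11=0, x12=1, x13=1

Pure literal: x1 appears only negated; assign x1 = False.
x4 occurs only positively in the remaining clauses — set x4 = True.
Set x2 = True and propagate.
For the remaining variables, x3 = False, x5 = True, x6 = True, x7 = False, x8 = False, x9 = True, x10 = True, x11 = False, x12 = True, x13 = True works.
Every clause has at least one true literal under this assignment.
Check each clause:
  1. (NOT x13 OR x4) — x4 is true.
  2. (NOT x7 OR x4 OR NOT x5) — NOT x7 is true.
  3. (NOT x9 OR x6 OR x4) — x4 is true.
  4. (NOT x5 OR x2) — x2 is true.
  5. (NOT x11 OR x13) — x13 is true.
  6. (NOT x7 OR x6) — NOT x7 is true.
  7. (x4 OR x3) — x4 is true.
  8. (x9 OR NOT x5 OR NOT x13) — x9 is true.
  9. (NOT x13 OR x9) — x9 is true.
  10. (x9 OR x3 OR NOT x11) — x9 is true.
  11. (NOT x9 OR x11 OR NOT x3) — NOT x3 is true.
  12. (NOT x1 OR NOT x3) — NOT x3 is true.
  13. (x9 OR NOT x5) — x9 is true.
  14. (x5 OR NOT x10 OR NOT x13) — x5 is true.
  15. (x13 OR NOT x9) — x13 is true.
  16. (x3 OR x4 OR NOT x6) — x4 is true.
  17. (NOT x13 OR NOT x2 OR x6) — x6 is true.
  18. (x5 OR x2 OR NOT x1) — x2 is true.
  19. (NOT x12 OR NOT x8 OR NOT x3) — NOT x8 is true.
  20. (NOT x11 OR NOT x7 OR x9) — NOT x7 is true.
  21. (NOT x5 OR x10) — x10 is true.
  22. (x10 OR NOT x3 OR x11) — x10 is true.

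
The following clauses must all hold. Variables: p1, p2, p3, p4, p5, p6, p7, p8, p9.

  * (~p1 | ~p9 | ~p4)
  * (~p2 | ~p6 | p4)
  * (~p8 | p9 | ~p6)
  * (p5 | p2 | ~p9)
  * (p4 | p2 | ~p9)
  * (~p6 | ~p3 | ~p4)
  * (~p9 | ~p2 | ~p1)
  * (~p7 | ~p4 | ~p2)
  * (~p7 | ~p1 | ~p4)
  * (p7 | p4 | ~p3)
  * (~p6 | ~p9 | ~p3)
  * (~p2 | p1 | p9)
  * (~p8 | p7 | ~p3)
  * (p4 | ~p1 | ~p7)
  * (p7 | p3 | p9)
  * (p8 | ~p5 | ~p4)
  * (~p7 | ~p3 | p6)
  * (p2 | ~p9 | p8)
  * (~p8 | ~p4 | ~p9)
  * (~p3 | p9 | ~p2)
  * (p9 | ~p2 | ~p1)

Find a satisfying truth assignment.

p1 = False, p2 = False, p3 = True, p4 = False, p5 = True, p6 = True, p7 = True, p8 = False, p9 = False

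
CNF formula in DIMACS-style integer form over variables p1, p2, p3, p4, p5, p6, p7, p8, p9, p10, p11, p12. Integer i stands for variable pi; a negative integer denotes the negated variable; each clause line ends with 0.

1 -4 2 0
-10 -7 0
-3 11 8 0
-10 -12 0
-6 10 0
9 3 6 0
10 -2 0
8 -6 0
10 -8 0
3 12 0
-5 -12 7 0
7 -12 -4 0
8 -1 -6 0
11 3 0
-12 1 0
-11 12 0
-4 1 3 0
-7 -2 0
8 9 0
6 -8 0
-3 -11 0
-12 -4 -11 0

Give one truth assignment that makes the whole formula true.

p4 occurs only negated in the remaining clauses — set p4 = False.
p5 occurs only negated in the remaining clauses — set p5 = False.
Branch on p1: take p1 = False.
  then p12 is forced to False.
  then p3 is forced to True.
  then p11 is forced to False.
  then p8 is forced to True.
  then p10 is forced to True.
  then p7 is forced to False.
  then p6 is forced to True.
p2, p9 are now unconstrained; take p2 = True, p9 = True.
Every clause has at least one true literal under this assignment.

p1=F, p2=T, p3=T, p4=F, p5=F, p6=T, p7=F, p8=T, p9=T, p10=T, p11=F, p12=F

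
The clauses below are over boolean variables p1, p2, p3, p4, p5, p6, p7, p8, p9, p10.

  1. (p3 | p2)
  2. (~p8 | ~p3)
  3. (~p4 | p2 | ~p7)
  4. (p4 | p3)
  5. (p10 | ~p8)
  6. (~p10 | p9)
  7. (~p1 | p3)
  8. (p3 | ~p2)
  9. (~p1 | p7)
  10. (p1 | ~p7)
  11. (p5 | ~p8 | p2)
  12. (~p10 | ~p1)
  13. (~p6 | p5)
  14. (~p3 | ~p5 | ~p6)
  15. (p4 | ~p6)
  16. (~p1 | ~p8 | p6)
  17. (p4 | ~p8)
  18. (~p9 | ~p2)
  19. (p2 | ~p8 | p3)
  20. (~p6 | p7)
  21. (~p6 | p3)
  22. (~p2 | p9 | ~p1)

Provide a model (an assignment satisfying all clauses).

p1=F  p2=F  p3=T  p4=T  p5=F  p6=F  p7=F  p8=F  p9=T  p10=F

Check each clause:
  1. (p2 | p3) — p3 is true.
  2. (~p3 | ~p8) — ~p8 is true.
  3. (~p4 | p2 | ~p7) — ~p7 is true.
  4. (p3 | p4) — p3 is true.
  5. (~p8 | p10) — ~p8 is true.
  6. (p9 | ~p10) — p9 is true.
  7. (~p1 | p3) — p3 is true.
  8. (p3 | ~p2) — p3 is true.
  9. (~p1 | p7) — ~p1 is true.
  10. (~p7 | p1) — ~p7 is true.
  11. (p5 | ~p8 | p2) — ~p8 is true.
  12. (~p10 | ~p1) — ~p10 is true.
  13. (~p6 | p5) — ~p6 is true.
  14. (~p5 | ~p3 | ~p6) — ~p6 is true.
  15. (p4 | ~p6) — ~p6 is true.
  16. (~p8 | p6 | ~p1) — ~p8 is true.
  17. (~p8 | p4) — ~p8 is true.
  18. (~p2 | ~p9) — ~p2 is true.
  19. (p2 | ~p8 | p3) — ~p8 is true.
  20. (p7 | ~p6) — ~p6 is true.
  21. (~p6 | p3) — ~p6 is true.
  22. (~p1 | ~p2 | p9) — p9 is true.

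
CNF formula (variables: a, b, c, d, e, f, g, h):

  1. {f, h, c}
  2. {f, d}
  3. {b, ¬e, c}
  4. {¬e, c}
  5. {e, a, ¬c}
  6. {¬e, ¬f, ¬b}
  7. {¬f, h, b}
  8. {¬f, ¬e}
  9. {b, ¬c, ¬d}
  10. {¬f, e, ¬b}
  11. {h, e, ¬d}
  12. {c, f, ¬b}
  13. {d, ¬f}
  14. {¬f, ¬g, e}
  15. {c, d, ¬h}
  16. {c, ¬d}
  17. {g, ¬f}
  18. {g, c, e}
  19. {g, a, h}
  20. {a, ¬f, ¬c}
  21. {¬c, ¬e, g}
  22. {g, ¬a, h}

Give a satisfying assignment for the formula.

a=True, b=True, c=True, d=True, e=False, f=False, g=False, h=True

Branch on a: take a = True.
For the remaining variables, b = True, c = True, d = True, e = False, f = False, g = False, h = True works.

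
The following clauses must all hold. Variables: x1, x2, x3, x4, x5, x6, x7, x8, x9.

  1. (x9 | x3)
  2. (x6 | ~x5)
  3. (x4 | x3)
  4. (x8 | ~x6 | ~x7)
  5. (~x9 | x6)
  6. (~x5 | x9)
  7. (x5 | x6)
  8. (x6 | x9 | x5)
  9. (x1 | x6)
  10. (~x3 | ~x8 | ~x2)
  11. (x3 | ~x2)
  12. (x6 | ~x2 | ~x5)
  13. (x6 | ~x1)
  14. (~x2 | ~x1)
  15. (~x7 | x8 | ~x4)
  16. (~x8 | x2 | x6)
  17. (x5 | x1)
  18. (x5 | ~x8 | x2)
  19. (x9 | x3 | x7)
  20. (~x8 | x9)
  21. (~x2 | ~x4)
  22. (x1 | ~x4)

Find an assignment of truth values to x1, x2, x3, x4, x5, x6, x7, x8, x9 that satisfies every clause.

x1=True, x2=False, x3=False, x4=True, x5=True, x6=True, x7=False, x8=True, x9=True

Set x1 = True and propagate.
  then x6 is forced to True.
  then x2 is forced to False.
Set x3 = False and propagate.
  then x9 is forced to True.
  then x4 is forced to True.
Try x5 = True.
For the remaining variables, x7 = False, x8 = True works.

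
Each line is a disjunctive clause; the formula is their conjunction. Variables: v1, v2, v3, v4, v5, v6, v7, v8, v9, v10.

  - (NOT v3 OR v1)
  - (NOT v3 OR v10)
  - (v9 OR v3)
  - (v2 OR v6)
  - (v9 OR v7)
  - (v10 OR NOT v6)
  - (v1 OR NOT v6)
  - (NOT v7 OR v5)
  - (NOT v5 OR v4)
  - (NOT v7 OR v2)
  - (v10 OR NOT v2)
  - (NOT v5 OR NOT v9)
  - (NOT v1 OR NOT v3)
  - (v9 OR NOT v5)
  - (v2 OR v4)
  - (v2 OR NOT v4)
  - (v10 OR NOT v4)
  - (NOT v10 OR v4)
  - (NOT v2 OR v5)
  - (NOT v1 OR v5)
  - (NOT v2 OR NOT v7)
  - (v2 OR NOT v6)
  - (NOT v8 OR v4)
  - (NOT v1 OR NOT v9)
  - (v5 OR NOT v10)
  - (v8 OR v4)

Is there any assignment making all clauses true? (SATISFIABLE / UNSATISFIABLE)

v2 = True:
  propagation gives v10=True, v4=True, v5=True, v9=False; an empty clause results — contradiction.
v2 = False:
  propagation gives v6=True; an empty clause results — contradiction.
Every branch closes, so no satisfying assignment exists.

UNSATISFIABLE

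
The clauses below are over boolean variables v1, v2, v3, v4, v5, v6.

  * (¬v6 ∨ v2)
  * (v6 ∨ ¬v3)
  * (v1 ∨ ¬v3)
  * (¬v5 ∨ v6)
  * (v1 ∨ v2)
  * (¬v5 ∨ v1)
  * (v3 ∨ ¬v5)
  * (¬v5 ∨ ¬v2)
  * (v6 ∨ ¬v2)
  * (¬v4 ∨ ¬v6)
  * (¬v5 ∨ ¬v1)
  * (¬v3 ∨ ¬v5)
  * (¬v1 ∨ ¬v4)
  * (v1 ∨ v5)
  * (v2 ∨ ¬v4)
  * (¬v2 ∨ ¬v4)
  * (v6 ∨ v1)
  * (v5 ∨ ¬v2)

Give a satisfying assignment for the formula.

v1=T, v2=F, v3=F, v4=F, v5=F, v6=F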